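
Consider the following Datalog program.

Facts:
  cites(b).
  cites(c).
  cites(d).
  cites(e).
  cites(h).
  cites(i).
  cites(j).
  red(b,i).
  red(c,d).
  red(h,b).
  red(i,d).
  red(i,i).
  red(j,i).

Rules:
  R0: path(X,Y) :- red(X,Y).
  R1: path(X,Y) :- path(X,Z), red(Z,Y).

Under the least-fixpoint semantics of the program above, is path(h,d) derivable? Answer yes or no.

round 1: derive path(b,i) via R0 from red(b,i)
round 1: derive path(c,d) via R0 from red(c,d)
round 1: derive path(h,b) via R0 from red(h,b)
round 1: derive path(i,d) via R0 from red(i,d)
round 1: derive path(i,i) via R0 from red(i,i)
round 1: derive path(j,i) via R0 from red(j,i)
round 2: derive path(b,d) via R1 from path(b,i), red(i,d)
round 2: derive path(h,i) via R1 from path(h,b), red(b,i)
round 2: derive path(j,d) via R1 from path(j,i), red(i,d)
round 3: derive path(h,d) via R1 from path(h,i), red(i,d)

yes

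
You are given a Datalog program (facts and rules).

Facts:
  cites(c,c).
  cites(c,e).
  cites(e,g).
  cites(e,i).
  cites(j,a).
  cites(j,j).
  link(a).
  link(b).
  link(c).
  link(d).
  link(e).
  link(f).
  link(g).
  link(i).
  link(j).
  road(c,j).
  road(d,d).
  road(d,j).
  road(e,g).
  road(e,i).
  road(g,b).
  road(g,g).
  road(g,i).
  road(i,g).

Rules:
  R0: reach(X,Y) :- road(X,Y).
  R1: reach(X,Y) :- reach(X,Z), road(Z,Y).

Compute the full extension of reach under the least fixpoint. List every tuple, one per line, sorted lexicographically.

reach(c,j)
reach(d,d)
reach(d,j)
reach(e,b)
reach(e,g)
reach(e,i)
reach(g,b)
reach(g,g)
reach(g,i)
reach(i,b)
reach(i,g)
reach(i,i)

round 1: derive reach(c,j) via R0 from road(c,j)
round 1: derive reach(d,d) via R0 from road(d,d)
round 1: derive reach(d,j) via R0 from road(d,j)
round 1: derive reach(e,g) via R0 from road(e,g)
round 1: derive reach(e,i) via R0 from road(e,i)
round 1: derive reach(g,b) via R0 from road(g,b)
round 1: derive reach(g,g) via R0 from road(g,g)
round 1: derive reach(g,i) via R0 from road(g,i)
round 1: derive reach(i,g) via R0 from road(i,g)
round 2: derive reach(e,b) via R1 from reach(e,g), road(g,b)
round 2: derive reach(i,b) via R1 from reach(i,g), road(g,b)
round 2: derive reach(i,i) via R1 from reach(i,g), road(g,i)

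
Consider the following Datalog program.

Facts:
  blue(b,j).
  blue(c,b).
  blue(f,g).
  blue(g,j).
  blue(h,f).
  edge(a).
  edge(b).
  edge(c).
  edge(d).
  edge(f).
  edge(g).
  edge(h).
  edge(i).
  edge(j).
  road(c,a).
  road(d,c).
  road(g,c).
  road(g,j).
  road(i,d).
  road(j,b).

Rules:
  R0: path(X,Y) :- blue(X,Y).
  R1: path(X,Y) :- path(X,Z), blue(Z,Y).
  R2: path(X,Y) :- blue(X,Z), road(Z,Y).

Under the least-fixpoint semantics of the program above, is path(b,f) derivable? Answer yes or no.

round 1: derive path(b,j) via R0 from blue(b,j)
round 1: derive path(c,b) via R0 from blue(c,b)
round 1: derive path(f,g) via R0 from blue(f,g)
round 1: derive path(g,j) via R0 from blue(g,j)
round 1: derive path(h,f) via R0 from blue(h,f)
round 1: derive path(b,b) via R2 from blue(b,j), road(j,b)
round 1: derive path(f,c) via R2 from blue(f,g), road(g,c)
round 1: derive path(f,j) via R2 from blue(f,g), road(g,j)
round 1: derive path(g,b) via R2 from blue(g,j), road(j,b)
round 2: derive path(c,j) via R1 from path(c,b), blue(b,j)
round 2: derive path(f,b) via R1 from path(f,c), blue(c,b)
round 2: derive path(h,g) via R1 from path(h,f), blue(f,g)
round 3: derive path(h,j) via R1 from path(h,g), blue(g,j)

no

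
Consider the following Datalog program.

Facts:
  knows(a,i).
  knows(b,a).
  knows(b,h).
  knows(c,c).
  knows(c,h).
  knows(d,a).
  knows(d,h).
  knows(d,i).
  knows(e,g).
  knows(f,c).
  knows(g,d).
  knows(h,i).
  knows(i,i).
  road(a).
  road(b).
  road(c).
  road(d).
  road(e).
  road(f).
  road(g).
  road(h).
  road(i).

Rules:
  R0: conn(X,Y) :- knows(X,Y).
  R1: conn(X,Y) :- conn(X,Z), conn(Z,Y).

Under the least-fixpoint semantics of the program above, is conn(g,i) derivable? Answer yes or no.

round 1: derive conn(a,i) via R0 from knows(a,i)
round 1: derive conn(b,a) via R0 from knows(b,a)
round 1: derive conn(b,h) via R0 from knows(b,h)
round 1: derive conn(c,c) via R0 from knows(c,c)
round 1: derive conn(c,h) via R0 from knows(c,h)
round 1: derive conn(d,a) via R0 from knows(d,a)
round 1: derive conn(d,h) via R0 from knows(d,h)
round 1: derive conn(d,i) via R0 from knows(d,i)
round 1: derive conn(e,g) via R0 from knows(e,g)
round 1: derive conn(f,c) via R0 from knows(f,c)
round 1: derive conn(g,d) via R0 from knows(g,d)
round 1: derive conn(h,i) via R0 from knows(h,i)
round 1: derive conn(i,i) via R0 from knows(i,i)
round 2: derive conn(b,i) via R1 from conn(b,a), conn(a,i)
round 2: derive conn(c,i) via R1 from conn(c,h), conn(h,i)
round 2: derive conn(e,d) via R1 from conn(e,g), conn(g,d)
round 2: derive conn(f,h) via R1 from conn(f,c), conn(c,h)
round 2: derive conn(g,a) via R1 from conn(g,d), conn(d,a)
round 2: derive conn(g,h) via R1 from conn(g,d), conn(d,h)
round 2: derive conn(g,i) via R1 from conn(g,d), conn(d,i)
round 3: derive conn(e,a) via R1 from conn(e,d), conn(d,a)
round 3: derive conn(e,h) via R1 from conn(e,d), conn(d,h)
round 3: derive conn(e,i) via R1 from conn(e,d), conn(d,i)
round 3: derive conn(f,i) via R1 from conn(f,c), conn(c,i)

yes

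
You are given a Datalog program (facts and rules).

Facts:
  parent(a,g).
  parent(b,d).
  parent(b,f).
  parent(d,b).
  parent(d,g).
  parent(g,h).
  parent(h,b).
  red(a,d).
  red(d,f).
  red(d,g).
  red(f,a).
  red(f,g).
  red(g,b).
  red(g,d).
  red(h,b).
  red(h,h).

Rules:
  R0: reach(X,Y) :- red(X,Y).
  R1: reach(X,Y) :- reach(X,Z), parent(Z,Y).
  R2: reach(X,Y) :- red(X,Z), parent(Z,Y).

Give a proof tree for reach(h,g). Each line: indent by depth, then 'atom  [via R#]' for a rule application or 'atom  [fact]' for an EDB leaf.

reach(h,g)  [via R1]
  reach(h,d)  [via R2]
    red(h,b)  [fact]
    parent(b,d)  [fact]
  parent(d,g)  [fact]

round 1: derive reach(a,d) via R0 from red(a,d)
round 1: derive reach(d,f) via R0 from red(d,f)
round 1: derive reach(d,g) via R0 from red(d,g)
round 1: derive reach(f,a) via R0 from red(f,a)
round 1: derive reach(f,g) via R0 from red(f,g)
round 1: derive reach(g,b) via R0 from red(g,b)
round 1: derive reach(g,d) via R0 from red(g,d)
round 1: derive reach(h,b) via R0 from red(h,b)
round 1: derive reach(h,h) via R0 from red(h,h)
round 1: derive reach(a,b) via R2 from red(a,d), parent(d,b)
round 1: derive reach(a,g) via R2 from red(a,d), parent(d,g)
round 1: derive reach(d,h) via R2 from red(d,g), parent(g,h)
round 1: derive reach(f,h) via R2 from red(f,g), parent(g,h)
round 1: derive reach(g,f) via R2 from red(g,b), parent(b,f)
round 1: derive reach(g,g) via R2 from red(g,d), parent(d,g)
round 1: derive reach(h,d) via R2 from red(h,b), parent(b,d)
round 1: derive reach(h,f) via R2 from red(h,b), parent(b,f)
round 2: derive reach(a,f) via R1 from reach(a,b), parent(b,f)
round 2: derive reach(a,h) via R1 from reach(a,g), parent(g,h)
round 2: derive reach(d,b) via R1 from reach(d,h), parent(h,b)
round 2: derive reach(f,b) via R1 from reach(f,h), parent(h,b)
round 2: derive reach(g,h) via R1 from reach(g,g), parent(g,h)
round 2: derive reach(h,g) via R1 from reach(h,d), parent(d,g)
round 3: derive reach(d,d) via R1 from reach(d,b), parent(b,d)
round 3: derive reach(f,d) via R1 from reach(f,b), parent(b,d)
round 3: derive reach(f,f) via R1 from reach(f,b), parent(b,f)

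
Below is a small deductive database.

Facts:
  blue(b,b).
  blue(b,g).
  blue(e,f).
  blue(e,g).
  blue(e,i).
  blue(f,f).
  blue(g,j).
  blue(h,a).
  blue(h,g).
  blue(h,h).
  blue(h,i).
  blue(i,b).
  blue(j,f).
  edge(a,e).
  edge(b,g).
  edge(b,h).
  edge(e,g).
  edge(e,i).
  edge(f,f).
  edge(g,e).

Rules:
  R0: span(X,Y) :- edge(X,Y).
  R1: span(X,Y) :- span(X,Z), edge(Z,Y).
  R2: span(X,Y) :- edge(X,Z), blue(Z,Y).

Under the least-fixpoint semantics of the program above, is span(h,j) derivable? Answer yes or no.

round 1: derive span(a,e) via R0 from edge(a,e)
round 1: derive span(b,g) via R0 from edge(b,g)
round 1: derive span(b,h) via R0 from edge(b,h)
round 1: derive span(e,g) via R0 from edge(e,g)
round 1: derive span(e,i) via R0 from edge(e,i)
round 1: derive span(f,f) via R0 from edge(f,f)
round 1: derive span(g,e) via R0 from edge(g,e)
round 1: derive span(a,f) via R2 from edge(a,e), blue(e,f)
round 1: derive span(a,g) via R2 from edge(a,e), blue(e,g)
round 1: derive span(a,i) via R2 from edge(a,e), blue(e,i)
round 1: derive span(b,a) via R2 from edge(b,h), blue(h,a)
round 1: derive span(b,i) via R2 from edge(b,h), blue(h,i)
round 1: derive span(b,j) via R2 from edge(b,g), blue(g,j)
round 1: derive span(e,b) via R2 from edge(e,i), blue(i,b)
round 1: derive span(e,j) via R2 from edge(e,g), blue(g,j)
round 1: derive span(g,f) via R2 from edge(g,e), blue(e,f)
round 1: derive span(g,g) via R2 from edge(g,e), blue(e,g)
round 1: derive span(g,i) via R2 from edge(g,e), blue(e,i)
round 2: derive span(b,e) via R1 from span(b,a), edge(a,e)
round 2: derive span(e,e) via R1 from span(e,g), edge(g,e)
round 2: derive span(e,h) via R1 from span(e,b), edge(b,h)

no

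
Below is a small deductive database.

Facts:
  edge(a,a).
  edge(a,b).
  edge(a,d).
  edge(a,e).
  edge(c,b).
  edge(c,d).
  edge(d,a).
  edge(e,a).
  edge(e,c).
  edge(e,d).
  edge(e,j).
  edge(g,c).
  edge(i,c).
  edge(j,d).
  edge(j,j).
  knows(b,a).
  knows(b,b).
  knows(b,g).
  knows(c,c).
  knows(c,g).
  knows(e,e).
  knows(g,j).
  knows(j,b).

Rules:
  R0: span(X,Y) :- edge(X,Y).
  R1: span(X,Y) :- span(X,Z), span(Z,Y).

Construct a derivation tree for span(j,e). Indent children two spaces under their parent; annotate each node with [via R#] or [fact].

span(j,e)  [via R1]
  span(j,a)  [via R1]
    span(j,d)  [via R0]
      edge(j,d)  [fact]
    span(d,a)  [via R0]
      edge(d,a)  [fact]
  span(a,e)  [via R0]
    edge(a,e)  [fact]

round 1: derive span(a,a) via R0 from edge(a,a)
round 1: derive span(a,b) via R0 from edge(a,b)
round 1: derive span(a,d) via R0 from edge(a,d)
round 1: derive span(a,e) via R0 from edge(a,e)
round 1: derive span(c,b) via R0 from edge(c,b)
round 1: derive span(c,d) via R0 from edge(c,d)
round 1: derive span(d,a) via R0 from edge(d,a)
round 1: derive span(e,a) via R0 from edge(e,a)
round 1: derive span(e,c) via R0 from edge(e,c)
round 1: derive span(e,d) via R0 from edge(e,d)
round 1: derive span(e,j) via R0 from edge(e,j)
round 1: derive span(g,c) via R0 from edge(g,c)
round 1: derive span(i,c) via R0 from edge(i,c)
round 1: derive span(j,d) via R0 from edge(j,d)
round 1: derive span(j,j) via R0 from edge(j,j)
round 2: derive span(a,c) via R1 from span(a,e), span(e,c)
round 2: derive span(a,j) via R1 from span(a,e), span(e,j)
round 2: derive span(c,a) via R1 from span(c,d), span(d,a)
round 2: derive span(d,b) via R1 from span(d,a), span(a,b)
round 2: derive span(d,d) via R1 from span(d,a), span(a,d)
round 2: derive span(d,e) via R1 from span(d,a), span(a,e)
round 2: derive span(e,b) via R1 from span(e,a), span(a,b)
round 2: derive span(e,e) via R1 from span(e,a), span(a,e)
round 2: derive span(g,b) via R1 from span(g,c), span(c,b)
round 2: derive span(g,d) via R1 from span(g,c), span(c,d)
round 2: derive span(i,b) via R1 from span(i,c), span(c,b)
round 2: derive span(i,d) via R1 from span(i,c), span(c,d)
round 2: derive span(j,a) via R1 from span(j,d), span(d,a)
round 3: derive span(c,c) via R1 from span(c,a), span(a,c)
round 3: derive span(c,e) via R1 from span(c,a), span(a,e)
round 3: derive span(c,j) via R1 from span(c,a), span(a,j)
round 3: derive span(d,c) via R1 from span(d,a), span(a,c)
round 3: derive span(d,j) via R1 from span(d,a), span(a,j)
round 3: derive span(g,a) via R1 from span(g,c), span(c,a)
round 3: derive span(g,e) via R1 from span(g,d), span(d,e)
round 3: derive span(i,a) via R1 from span(i,c), span(c,a)
round 3: derive span(i,e) via R1 from span(i,d), span(d,e)
round 3: derive span(j,b) via R1 from span(j,a), span(a,b)
round 3: derive span(j,c) via R1 from span(j,a), span(a,c)
round 3: derive span(j,e) via R1 from span(j,a), span(a,e)
round 4: derive span(g,j) via R1 from span(g,a), span(a,j)
round 4: derive span(i,j) via R1 from span(i,a), span(a,j)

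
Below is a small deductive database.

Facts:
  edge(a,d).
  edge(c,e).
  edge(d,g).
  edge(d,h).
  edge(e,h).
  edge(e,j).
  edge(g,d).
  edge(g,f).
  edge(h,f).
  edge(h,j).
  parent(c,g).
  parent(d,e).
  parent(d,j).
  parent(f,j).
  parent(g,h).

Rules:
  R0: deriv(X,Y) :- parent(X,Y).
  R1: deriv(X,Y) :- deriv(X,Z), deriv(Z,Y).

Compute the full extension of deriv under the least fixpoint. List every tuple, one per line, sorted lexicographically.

deriv(c,g)
deriv(c,h)
deriv(d,e)
deriv(d,j)
deriv(f,j)
deriv(g,h)

round 1: derive deriv(c,g) via R0 from parent(c,g)
round 1: derive deriv(d,e) via R0 from parent(d,e)
round 1: derive deriv(d,j) via R0 from parent(d,j)
round 1: derive deriv(f,j) via R0 from parent(f,j)
round 1: derive deriv(g,h) via R0 from parent(g,h)
round 2: derive deriv(c,h) via R1 from deriv(c,g), deriv(g,h)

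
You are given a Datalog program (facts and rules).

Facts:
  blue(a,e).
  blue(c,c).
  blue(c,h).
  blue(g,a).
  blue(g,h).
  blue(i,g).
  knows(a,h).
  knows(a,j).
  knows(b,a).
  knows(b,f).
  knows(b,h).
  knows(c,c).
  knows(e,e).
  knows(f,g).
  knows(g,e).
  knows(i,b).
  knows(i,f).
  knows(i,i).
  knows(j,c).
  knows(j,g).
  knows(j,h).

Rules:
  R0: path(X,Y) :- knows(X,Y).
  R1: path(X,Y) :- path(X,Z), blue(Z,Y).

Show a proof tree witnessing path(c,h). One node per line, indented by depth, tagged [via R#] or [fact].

path(c,h)  [via R1]
  path(c,c)  [via R0]
    knows(c,c)  [fact]
  blue(c,h)  [fact]

round 1: derive path(a,h) via R0 from knows(a,h)
round 1: derive path(a,j) via R0 from knows(a,j)
round 1: derive path(b,a) via R0 from knows(b,a)
round 1: derive path(b,f) via R0 from knows(b,f)
round 1: derive path(b,h) via R0 from knows(b,h)
round 1: derive path(c,c) via R0 from knows(c,c)
round 1: derive path(e,e) via R0 from knows(e,e)
round 1: derive path(f,g) via R0 from knows(f,g)
round 1: derive path(g,e) via R0 from knows(g,e)
round 1: derive path(i,b) via R0 from knows(i,b)
round 1: derive path(i,f) via R0 from knows(i,f)
round 1: derive path(i,i) via R0 from knows(i,i)
round 1: derive path(j,c) via R0 from knows(j,c)
round 1: derive path(j,g) via R0 from knows(j,g)
round 1: derive path(j,h) via R0 from knows(j,h)
round 2: derive path(b,e) via R1 from path(b,a), blue(a,e)
round 2: derive path(c,h) via R1 from path(c,c), blue(c,h)
round 2: derive path(f,a) via R1 from path(f,g), blue(g,a)
round 2: derive path(f,h) via R1 from path(f,g), blue(g,h)
round 2: derive path(i,g) via R1 from path(i,i), blue(i,g)
round 2: derive path(j,a) via R1 from path(j,g), blue(g,a)
round 3: derive path(f,e) via R1 from path(f,a), blue(a,e)
round 3: derive path(i,a) via R1 from path(i,g), blue(g,a)
round 3: derive path(i,h) via R1 from path(i,g), blue(g,h)
round 3: derive path(j,e) via R1 from path(j,a), blue(a,e)
round 4: derive path(i,e) via R1 from path(i,a), blue(a,e)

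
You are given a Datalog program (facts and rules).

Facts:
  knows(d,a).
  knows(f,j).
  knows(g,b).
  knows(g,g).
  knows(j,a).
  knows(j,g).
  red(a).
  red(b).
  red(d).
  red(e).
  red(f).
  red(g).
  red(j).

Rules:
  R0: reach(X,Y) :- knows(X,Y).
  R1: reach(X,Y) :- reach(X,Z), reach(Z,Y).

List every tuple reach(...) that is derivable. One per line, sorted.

reach(d,a)
reach(f,a)
reach(f,b)
reach(f,g)
reach(f,j)
reach(g,b)
reach(g,g)
reach(j,a)
reach(j,b)
reach(j,g)

round 1: derive reach(d,a) via R0 from knows(d,a)
round 1: derive reach(f,j) via R0 from knows(f,j)
round 1: derive reach(g,b) via R0 from knows(g,b)
round 1: derive reach(g,g) via R0 from knows(g,g)
round 1: derive reach(j,a) via R0 from knows(j,a)
round 1: derive reach(j,g) via R0 from knows(j,g)
round 2: derive reach(f,a) via R1 from reach(f,j), reach(j,a)
round 2: derive reach(f,g) via R1 from reach(f,j), reach(j,g)
round 2: derive reach(j,b) via R1 from reach(j,g), reach(g,b)
round 3: derive reach(f,b) via R1 from reach(f,g), reach(g,b)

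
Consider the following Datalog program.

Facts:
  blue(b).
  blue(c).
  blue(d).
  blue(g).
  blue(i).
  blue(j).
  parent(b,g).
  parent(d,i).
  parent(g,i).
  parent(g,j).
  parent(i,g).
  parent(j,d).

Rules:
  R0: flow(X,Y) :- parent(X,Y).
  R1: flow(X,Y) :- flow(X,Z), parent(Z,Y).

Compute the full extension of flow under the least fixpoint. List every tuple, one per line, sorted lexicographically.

round 1: derive flow(b,g) via R0 from parent(b,g)
round 1: derive flow(d,i) via R0 from parent(d,i)
round 1: derive flow(g,i) via R0 from parent(g,i)
round 1: derive flow(g,j) via R0 from parent(g,j)
round 1: derive flow(i,g) via R0 from parent(i,g)
round 1: derive flow(j,d) via R0 from parent(j,d)
round 2: derive flow(b,i) via R1 from flow(b,g), parent(g,i)
round 2: derive flow(b,j) via R1 from flow(b,g), parent(g,j)
round 2: derive flow(d,g) via R1 from flow(d,i), parent(i,g)
round 2: derive flow(g,d) via R1 from flow(g,j), parent(j,d)
round 2: derive flow(g,g) via R1 from flow(g,i), parent(i,g)
round 2: derive flow(i,i) via R1 from flow(i,g), parent(g,i)
round 2: derive flow(i,j) via R1 from flow(i,g), parent(g,j)
round 2: derive flow(j,i) via R1 from flow(j,d), parent(d,i)
round 3: derive flow(b,d) via R1 from flow(b,j), parent(j,d)
round 3: derive flow(d,j) via R1 from flow(d,g), parent(g,j)
round 3: derive flow(i,d) via R1 from flow(i,j), parent(j,d)
round 3: derive flow(j,g) via R1 from flow(j,i), parent(i,g)
round 4: derive flow(d,d) via R1 from flow(d,j), parent(j,d)
round 4: derive flow(j,j) via R1 from flow(j,g), parent(g,j)

flow(b,d)
flow(b,g)
flow(b,i)
flow(b,j)
flow(d,d)
flow(d,g)
flow(d,i)
flow(d,j)
flow(g,d)
flow(g,g)
flow(g,i)
flow(g,j)
flow(i,d)
flow(i,g)
flow(i,i)
flow(i,j)
flow(j,d)
flow(j,g)
flow(j,i)
flow(j,j)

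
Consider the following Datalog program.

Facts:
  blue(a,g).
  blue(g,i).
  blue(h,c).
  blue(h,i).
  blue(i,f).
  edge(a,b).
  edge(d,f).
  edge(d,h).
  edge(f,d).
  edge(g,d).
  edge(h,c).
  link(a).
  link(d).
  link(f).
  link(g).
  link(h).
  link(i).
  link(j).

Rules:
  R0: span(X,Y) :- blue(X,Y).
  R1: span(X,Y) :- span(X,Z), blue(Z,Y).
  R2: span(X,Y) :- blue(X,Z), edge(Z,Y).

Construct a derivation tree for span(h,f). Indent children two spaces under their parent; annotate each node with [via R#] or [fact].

span(h,f)  [via R1]
  span(h,i)  [via R0]
    blue(h,i)  [fact]
  blue(i,f)  [fact]

round 1: derive span(a,g) via R0 from blue(a,g)
round 1: derive span(g,i) via R0 from blue(g,i)
round 1: derive span(h,c) via R0 from blue(h,c)
round 1: derive span(h,i) via R0 from blue(h,i)
round 1: derive span(i,f) via R0 from blue(i,f)
round 1: derive span(a,d) via R2 from blue(a,g), edge(g,d)
round 1: derive span(i,d) via R2 from blue(i,f), edge(f,d)
round 2: derive span(a,i) via R1 from span(a,g), blue(g,i)
round 2: derive span(g,f) via R1 from span(g,i), blue(i,f)
round 2: derive span(h,f) via R1 from span(h,i), blue(i,f)
round 3: derive span(a,f) via R1 from span(a,i), blue(i,f)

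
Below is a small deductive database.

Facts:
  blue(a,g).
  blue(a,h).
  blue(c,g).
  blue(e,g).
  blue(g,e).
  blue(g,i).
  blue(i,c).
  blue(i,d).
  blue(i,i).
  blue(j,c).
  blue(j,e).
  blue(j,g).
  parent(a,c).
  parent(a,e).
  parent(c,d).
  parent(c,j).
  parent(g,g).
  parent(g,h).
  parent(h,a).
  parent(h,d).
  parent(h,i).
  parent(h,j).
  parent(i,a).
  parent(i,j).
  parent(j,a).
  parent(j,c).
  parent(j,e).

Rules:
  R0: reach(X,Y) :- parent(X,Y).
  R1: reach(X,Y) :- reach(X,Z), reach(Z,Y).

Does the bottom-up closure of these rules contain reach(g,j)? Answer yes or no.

round 1: derive reach(a,c) via R0 from parent(a,c)
round 1: derive reach(a,e) via R0 from parent(a,e)
round 1: derive reach(c,d) via R0 from parent(c,d)
round 1: derive reach(c,j) via R0 from parent(c,j)
round 1: derive reach(g,g) via R0 from parent(g,g)
round 1: derive reach(g,h) via R0 from parent(g,h)
round 1: derive reach(h,a) via R0 from parent(h,a)
round 1: derive reach(h,d) via R0 from parent(h,d)
round 1: derive reach(h,i) via R0 from parent(h,i)
round 1: derive reach(h,j) via R0 from parent(h,j)
round 1: derive reach(i,a) via R0 from parent(i,a)
round 1: derive reach(i,j) via R0 from parent(i,j)
round 1: derive reach(j,a) via R0 from parent(j,a)
round 1: derive reach(j,c) via R0 from parent(j,c)
round 1: derive reach(j,e) via R0 from parent(j,e)
round 2: derive reach(a,d) via R1 from reach(a,c), reach(c,d)
round 2: derive reach(a,j) via R1 from reach(a,c), reach(c,j)
round 2: derive reach(c,a) via R1 from reach(c,j), reach(j,a)
round 2: derive reach(c,c) via R1 from reach(c,j), reach(j,c)
round 2: derive reach(c,e) via R1 from reach(c,j), reach(j,e)
round 2: derive reach(g,a) via R1 from reach(g,h), reach(h,a)
round 2: derive reach(g,d) via R1 from reach(g,h), reach(h,d)
round 2: derive reach(g,i) via R1 from reach(g,h), reach(h,i)
round 2: derive reach(g,j) via R1 from reach(g,h), reach(h,j)
round 2: derive reach(h,c) via R1 from reach(h,a), reach(a,c)
round 2: derive reach(h,e) via R1 from reach(h,a), reach(a,e)
round 2: derive reach(i,c) via R1 from reach(i,a), reach(a,c)
round 2: derive reach(i,e) via R1 from reach(i,a), reach(a,e)
round 2: derive reach(j,d) via R1 from reach(j,c), reach(c,d)
round 2: derive reach(j,j) via R1 from reach(j,c), reach(c,j)
round 3: derive reach(a,a) via R1 from reach(a,c), reach(c,a)
round 3: derive reach(g,c) via R1 from reach(g,a), reach(a,c)
round 3: derive reach(g,e) via R1 from reach(g,a), reach(a,e)
round 3: derive reach(i,d) via R1 from reach(i,a), reach(a,d)

yes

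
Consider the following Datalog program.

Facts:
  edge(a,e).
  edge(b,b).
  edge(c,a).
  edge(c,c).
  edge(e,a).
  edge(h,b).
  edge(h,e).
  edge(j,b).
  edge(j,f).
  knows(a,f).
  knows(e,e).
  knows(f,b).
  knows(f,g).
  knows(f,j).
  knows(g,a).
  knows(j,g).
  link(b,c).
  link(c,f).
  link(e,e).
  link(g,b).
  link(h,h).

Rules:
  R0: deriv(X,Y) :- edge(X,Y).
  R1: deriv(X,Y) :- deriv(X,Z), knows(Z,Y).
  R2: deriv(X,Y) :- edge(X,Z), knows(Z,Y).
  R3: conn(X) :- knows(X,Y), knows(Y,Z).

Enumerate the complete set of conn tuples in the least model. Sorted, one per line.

conn(a)
conn(e)
conn(f)
conn(g)
conn(j)

round 1: derive conn(a) via R3 from knows(a,f), knows(f,b)
round 1: derive conn(e) via R3 from knows(e,e), knows(e,e)
round 1: derive conn(f) via R3 from knows(f,g), knows(g,a)
round 1: derive conn(g) via R3 from knows(g,a), knows(a,f)
round 1: derive conn(j) via R3 from knows(j,g), knows(g,a)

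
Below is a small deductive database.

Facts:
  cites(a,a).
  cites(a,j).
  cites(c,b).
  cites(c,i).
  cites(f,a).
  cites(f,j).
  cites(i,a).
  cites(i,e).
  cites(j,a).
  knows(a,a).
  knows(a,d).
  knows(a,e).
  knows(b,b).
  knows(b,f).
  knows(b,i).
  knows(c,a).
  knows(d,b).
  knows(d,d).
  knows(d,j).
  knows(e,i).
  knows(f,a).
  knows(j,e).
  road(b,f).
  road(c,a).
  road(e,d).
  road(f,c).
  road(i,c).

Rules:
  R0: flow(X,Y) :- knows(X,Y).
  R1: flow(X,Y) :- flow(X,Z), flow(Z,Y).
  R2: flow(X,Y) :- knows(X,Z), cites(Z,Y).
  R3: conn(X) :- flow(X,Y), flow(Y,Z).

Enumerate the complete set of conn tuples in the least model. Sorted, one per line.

conn(a)
conn(b)
conn(c)
conn(d)
conn(e)
conn(f)
conn(j)

round 1: derive flow(a,a) via R0 from knows(a,a)
round 1: derive flow(a,d) via R0 from knows(a,d)
round 1: derive flow(a,e) via R0 from knows(a,e)
round 1: derive flow(b,b) via R0 from knows(b,b)
round 1: derive flow(b,f) via R0 from knows(b,f)
round 1: derive flow(b,i) via R0 from knows(b,i)
round 1: derive flow(c,a) via R0 from knows(c,a)
round 1: derive flow(d,b) via R0 from knows(d,b)
round 1: derive flow(d,d) via R0 from knows(d,d)
round 1: derive flow(d,j) via R0 from knows(d,j)
round 1: derive flow(e,i) via R0 from knows(e,i)
round 1: derive flow(f,a) via R0 from knows(f,a)
round 1: derive flow(j,e) via R0 from knows(j,e)
round 1: derive flow(a,j) via R2 from knows(a,a), cites(a,j)
round 1: derive flow(b,a) via R2 from knows(b,f), cites(f,a)
round 1: derive flow(b,e) via R2 from knows(b,i), cites(i,e)
round 1: derive flow(b,j) via R2 from knows(b,f), cites(f,j)
round 1: derive flow(c,j) via R2 from knows(c,a), cites(a,j)
round 1: derive flow(d,a) via R2 from knows(d,j), cites(j,a)
round 1: derive flow(e,a) via R2 from knows(e,i), cites(i,a)
round 1: derive flow(e,e) via R2 from knows(e,i), cites(i,e)
round 1: derive flow(f,j) via R2 from knows(f,a), cites(a,j)
round 2: derive flow(a,b) via R1 from flow(a,d), flow(d,b)
round 2: derive flow(a,i) via R1 from flow(a,e), flow(e,i)
round 2: derive flow(b,d) via R1 from flow(b,a), flow(a,d)
round 2: derive flow(c,d) via R1 from flow(c,a), flow(a,d)
round 2: derive flow(c,e) via R1 from flow(c,a), flow(a,e)
round 2: derive flow(d,e) via R1 from flow(d,a), flow(a,e)
round 2: derive flow(d,f) via R1 from flow(d,b), flow(b,f)
round 2: derive flow(d,i) via R1 from flow(d,b), flow(b,i)
round 2: derive flow(e,d) via R1 from flow(e,a), flow(a,d)
round 2: derive flow(e,j) via R1 from flow(e,a), flow(a,j)
round 2: derive flow(f,d) via R1 from flow(f,a), flow(a,d)
round 2: derive flow(f,e) via R1 from flow(f,a), flow(a,e)
round 2: derive flow(j,a) via R1 from flow(j,e), flow(e,a)
round 2: derive flow(j,i) via R1 from flow(j,e), flow(e,i)
round 2: derive conn(a) via R3 from flow(a,a), flow(a,a)
round 2: derive conn(b) via R3 from flow(b,a), flow(a,a)
round 2: derive conn(c) via R3 from flow(c,a), flow(a,a)
round 2: derive conn(d) via R3 from flow(d,a), flow(a,a)
round 2: derive conn(e) via R3 from flow(e,a), flow(a,a)
round 2: derive conn(f) via R3 from flow(f,a), flow(a,a)
round 2: derive conn(j) via R3 from flow(j,e), flow(e,a)
round 3: derive flow(a,f) via R1 from flow(a,b), flow(b,f)
round 3: derive flow(c,b) via R1 from flow(c,a), flow(a,b)
round 3: derive flow(c,f) via R1 from flow(c,d), flow(d,f)
round 3: derive flow(c,i) via R1 from flow(c,a), flow(a,i)
round 3: derive flow(e,b) via R1 from flow(e,a), flow(a,b)
round 3: derive flow(e,f) via R1 from flow(e,d), flow(d,f)
round 3: derive flow(f,b) via R1 from flow(f,a), flow(a,b)
round 3: derive flow(f,f) via R1 from flow(f,d), flow(d,f)
round 3: derive flow(f,i) via R1 from flow(f,a), flow(a,i)
round 3: derive flow(j,b) via R1 from flow(j,a), flow(a,b)
round 3: derive flow(j,d) via R1 from flow(j,a), flow(a,d)
round 3: derive flow(j,j) via R1 from flow(j,a), flow(a,j)
round 4: derive flow(j,f) via R1 from flow(j,a), flow(a,f)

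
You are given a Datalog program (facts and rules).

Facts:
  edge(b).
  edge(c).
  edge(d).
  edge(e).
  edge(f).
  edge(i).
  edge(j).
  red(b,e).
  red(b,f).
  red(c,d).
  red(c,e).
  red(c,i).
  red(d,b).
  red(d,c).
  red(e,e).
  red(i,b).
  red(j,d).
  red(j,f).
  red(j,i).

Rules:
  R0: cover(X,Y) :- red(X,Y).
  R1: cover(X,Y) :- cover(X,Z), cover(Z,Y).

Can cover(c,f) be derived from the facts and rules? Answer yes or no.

round 1: derive cover(b,e) via R0 from red(b,e)
round 1: derive cover(b,f) via R0 from red(b,f)
round 1: derive cover(c,d) via R0 from red(c,d)
round 1: derive cover(c,e) via R0 from red(c,e)
round 1: derive cover(c,i) via R0 from red(c,i)
round 1: derive cover(d,b) via R0 from red(d,b)
round 1: derive cover(d,c) via R0 from red(d,c)
round 1: derive cover(e,e) via R0 from red(e,e)
round 1: derive cover(i,b) via R0 from red(i,b)
round 1: derive cover(j,d) via R0 from red(j,d)
round 1: derive cover(j,f) via R0 from red(j,f)
round 1: derive cover(j,i) via R0 from red(j,i)
round 2: derive cover(c,b) via R1 from cover(c,d), cover(d,b)
round 2: derive cover(c,c) via R1 from cover(c,d), cover(d,c)
round 2: derive cover(d,d) via R1 from cover(d,c), cover(c,d)
round 2: derive cover(d,e) via R1 from cover(d,b), cover(b,e)
round 2: derive cover(d,f) via R1 from cover(d,b), cover(b,f)
round 2: derive cover(d,i) via R1 from cover(d,c), cover(c,i)
round 2: derive cover(i,e) via R1 from cover(i,b), cover(b,e)
round 2: derive cover(i,f) via R1 from cover(i,b), cover(b,f)
round 2: derive cover(j,b) via R1 from cover(j,d), cover(d,b)
round 2: derive cover(j,c) via R1 from cover(j,d), cover(d,c)
round 3: derive cover(c,f) via R1 from cover(c,b), cover(b,f)
round 3: derive cover(j,e) via R1 from cover(j,b), cover(b,e)

yes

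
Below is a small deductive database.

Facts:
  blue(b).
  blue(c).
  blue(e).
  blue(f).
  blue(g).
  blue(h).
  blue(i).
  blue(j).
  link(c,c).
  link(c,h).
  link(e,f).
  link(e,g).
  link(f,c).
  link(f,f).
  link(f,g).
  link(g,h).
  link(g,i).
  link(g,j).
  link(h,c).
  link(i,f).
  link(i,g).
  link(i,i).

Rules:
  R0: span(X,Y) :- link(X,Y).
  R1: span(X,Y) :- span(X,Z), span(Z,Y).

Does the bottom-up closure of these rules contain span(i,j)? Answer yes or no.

round 1: derive span(c,c) via R0 from link(c,c)
round 1: derive span(c,h) via R0 from link(c,h)
round 1: derive span(e,f) via R0 from link(e,f)
round 1: derive span(e,g) via R0 from link(e,g)
round 1: derive span(f,c) via R0 from link(f,c)
round 1: derive span(f,f) via R0 from link(f,f)
round 1: derive span(f,g) via R0 from link(f,g)
round 1: derive span(g,h) via R0 from link(g,h)
round 1: derive span(g,i) via R0 from link(g,i)
round 1: derive span(g,j) via R0 from link(g,j)
round 1: derive span(h,c) via R0 from link(h,c)
round 1: derive span(i,f) via R0 from link(i,f)
round 1: derive span(i,g) via R0 from link(i,g)
round 1: derive span(i,i) via R0 from link(i,i)
round 2: derive span(e,c) via R1 from span(e,f), span(f,c)
round 2: derive span(e,h) via R1 from span(e,g), span(g,h)
round 2: derive span(e,i) via R1 from span(e,g), span(g,i)
round 2: derive span(e,j) via R1 from span(e,g), span(g,j)
round 2: derive span(f,h) via R1 from span(f,c), span(c,h)
round 2: derive span(f,i) via R1 from span(f,g), span(g,i)
round 2: derive span(f,j) via R1 from span(f,g), span(g,j)
round 2: derive span(g,c) via R1 from span(g,h), span(h,c)
round 2: derive span(g,f) via R1 from span(g,i), span(i,f)
round 2: derive span(g,g) via R1 from span(g,i), span(i,g)
round 2: derive span(h,h) via R1 from span(h,c), span(c,h)
round 2: derive span(i,c) via R1 from span(i,f), span(f,c)
round 2: derive span(i,h) via R1 from span(i,g), span(g,h)
round 2: derive span(i,j) via R1 from span(i,g), span(g,j)

yes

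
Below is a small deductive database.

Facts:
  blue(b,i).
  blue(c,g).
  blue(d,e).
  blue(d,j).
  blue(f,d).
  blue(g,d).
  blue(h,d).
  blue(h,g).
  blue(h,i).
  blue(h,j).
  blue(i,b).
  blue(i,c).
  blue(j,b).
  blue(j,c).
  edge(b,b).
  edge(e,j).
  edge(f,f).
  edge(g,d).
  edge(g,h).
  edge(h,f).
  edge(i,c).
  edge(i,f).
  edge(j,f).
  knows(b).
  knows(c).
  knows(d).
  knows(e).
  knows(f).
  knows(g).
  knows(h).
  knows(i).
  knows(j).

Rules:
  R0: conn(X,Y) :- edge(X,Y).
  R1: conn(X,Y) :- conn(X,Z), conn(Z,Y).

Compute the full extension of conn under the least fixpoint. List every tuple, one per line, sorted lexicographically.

round 1: derive conn(b,b) via R0 from edge(b,b)
round 1: derive conn(e,j) via R0 from edge(e,j)
round 1: derive conn(f,f) via R0 from edge(f,f)
round 1: derive conn(g,d) via R0 from edge(g,d)
round 1: derive conn(g,h) via R0 from edge(g,h)
round 1: derive conn(h,f) via R0 from edge(h,f)
round 1: derive conn(i,c) via R0 from edge(i,c)
round 1: derive conn(i,f) via R0 from edge(i,f)
round 1: derive conn(j,f) via R0 from edge(j,f)
round 2: derive conn(e,f) via R1 from conn(e,j), conn(j,f)
round 2: derive conn(g,f) via R1 from conn(g,h), conn(h,f)

conn(b,b)
conn(e,f)
conn(e,j)
conn(f,f)
conn(g,d)
conn(g,f)
conn(g,h)
conn(h,f)
conn(i,c)
conn(i,f)
conn(j,f)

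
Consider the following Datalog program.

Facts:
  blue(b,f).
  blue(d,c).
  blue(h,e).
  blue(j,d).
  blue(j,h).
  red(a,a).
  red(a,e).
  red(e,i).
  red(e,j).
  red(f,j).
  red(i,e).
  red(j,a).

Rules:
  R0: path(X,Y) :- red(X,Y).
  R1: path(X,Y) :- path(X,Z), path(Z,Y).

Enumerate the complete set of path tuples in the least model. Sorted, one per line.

path(a,a)
path(a,e)
path(a,i)
path(a,j)
path(e,a)
path(e,e)
path(e,i)
path(e,j)
path(f,a)
path(f,e)
path(f,i)
path(f,j)
path(i,a)
path(i,e)
path(i,i)
path(i,j)
path(j,a)
path(j,e)
path(j,i)
path(j,j)

round 1: derive path(a,a) via R0 from red(a,a)
round 1: derive path(a,e) via R0 from red(a,e)
round 1: derive path(e,i) via R0 from red(e,i)
round 1: derive path(e,j) via R0 from red(e,j)
round 1: derive path(f,j) via R0 from red(f,j)
round 1: derive path(i,e) via R0 from red(i,e)
round 1: derive path(j,a) via R0 from red(j,a)
round 2: derive path(a,i) via R1 from path(a,e), path(e,i)
round 2: derive path(a,j) via R1 from path(a,e), path(e,j)
round 2: derive path(e,a) via R1 from path(e,j), path(j,a)
round 2: derive path(e,e) via R1 from path(e,i), path(i,e)
round 2: derive path(f,a) via R1 from path(f,j), path(j,a)
round 2: derive path(i,i) via R1 from path(i,e), path(e,i)
round 2: derive path(i,j) via R1 from path(i,e), path(e,j)
round 2: derive path(j,e) via R1 from path(j,a), path(a,e)
round 3: derive path(f,e) via R1 from path(f,a), path(a,e)
round 3: derive path(f,i) via R1 from path(f,a), path(a,i)
round 3: derive path(i,a) via R1 from path(i,e), path(e,a)
round 3: derive path(j,i) via R1 from path(j,a), path(a,i)
round 3: derive path(j,j) via R1 from path(j,a), path(a,j)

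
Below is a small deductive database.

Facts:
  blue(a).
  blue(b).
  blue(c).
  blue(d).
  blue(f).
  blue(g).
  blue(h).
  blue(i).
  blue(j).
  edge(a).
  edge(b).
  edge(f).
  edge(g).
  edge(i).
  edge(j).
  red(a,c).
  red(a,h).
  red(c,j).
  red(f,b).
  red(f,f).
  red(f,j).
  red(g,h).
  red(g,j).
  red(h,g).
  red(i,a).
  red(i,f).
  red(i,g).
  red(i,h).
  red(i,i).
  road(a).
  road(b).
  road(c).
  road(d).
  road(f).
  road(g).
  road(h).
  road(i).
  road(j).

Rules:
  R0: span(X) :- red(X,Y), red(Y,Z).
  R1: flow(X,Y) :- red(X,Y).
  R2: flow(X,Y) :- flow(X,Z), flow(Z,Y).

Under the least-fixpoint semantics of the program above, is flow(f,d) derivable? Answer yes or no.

no

round 1: derive flow(a,c) via R1 from red(a,c)
round 1: derive flow(a,h) via R1 from red(a,h)
round 1: derive flow(c,j) via R1 from red(c,j)
round 1: derive flow(f,b) via R1 from red(f,b)
round 1: derive flow(f,f) via R1 from red(f,f)
round 1: derive flow(f,j) via R1 from red(f,j)
round 1: derive flow(g,h) via R1 from red(g,h)
round 1: derive flow(g,j) via R1 from red(g,j)
round 1: derive flow(h,g) via R1 from red(h,g)
round 1: derive flow(i,a) via R1 from red(i,a)
round 1: derive flow(i,f) via R1 from red(i,f)
round 1: derive flow(i,g) via R1 from red(i,g)
round 1: derive flow(i,h) via R1 from red(i,h)
round 1: derive flow(i,i) via R1 from red(i,i)
round 2: derive flow(a,g) via R2 from flow(a,h), flow(h,g)
round 2: derive flow(a,j) via R2 from flow(a,c), flow(c,j)
round 2: derive flow(g,g) via R2 from flow(g,h), flow(h,g)
round 2: derive flow(h,h) via R2 from flow(h,g), flow(g,h)
round 2: derive flow(h,j) via R2 from flow(h,g), flow(g,j)
round 2: derive flow(i,b) via R2 from flow(i,f), flow(f,b)
round 2: derive flow(i,c) via R2 from flow(i,a), flow(a,c)
round 2: derive flow(i,j) via R2 from flow(i,f), flow(f,j)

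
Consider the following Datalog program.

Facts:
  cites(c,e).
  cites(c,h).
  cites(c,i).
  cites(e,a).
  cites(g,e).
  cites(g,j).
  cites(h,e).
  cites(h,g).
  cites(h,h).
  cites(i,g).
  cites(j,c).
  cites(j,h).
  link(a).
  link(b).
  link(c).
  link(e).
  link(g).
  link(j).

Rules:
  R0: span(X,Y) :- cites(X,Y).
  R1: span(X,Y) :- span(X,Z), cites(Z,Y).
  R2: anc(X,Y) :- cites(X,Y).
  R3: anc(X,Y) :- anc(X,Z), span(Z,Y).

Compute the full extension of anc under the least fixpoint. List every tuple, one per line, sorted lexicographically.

anc(c,a)
anc(c,c)
anc(c,e)
anc(c,g)
anc(c,h)
anc(c,i)
anc(c,j)
anc(e,a)
anc(g,a)
anc(g,c)
anc(g,e)
anc(g,g)
anc(g,h)
anc(g,i)
anc(g,j)
anc(h,a)
anc(h,c)
anc(h,e)
anc(h,g)
anc(h,h)
anc(h,i)
anc(h,j)
anc(i,a)
anc(i,c)
anc(i,e)
anc(i,g)
anc(i,h)
anc(i,i)
anc(i,j)
anc(j,a)
anc(j,c)
anc(j,e)
anc(j,g)
anc(j,h)
anc(j,i)
anc(j,j)

round 1: derive span(c,e) via R0 from cites(c,e)
round 1: derive span(c,h) via R0 from cites(c,h)
round 1: derive span(c,i) via R0 from cites(c,i)
round 1: derive span(e,a) via R0 from cites(e,a)
round 1: derive span(g,e) via R0 from cites(g,e)
round 1: derive span(g,j) via R0 from cites(g,j)
round 1: derive span(h,e) via R0 from cites(h,e)
round 1: derive span(h,g) via R0 from cites(h,g)
round 1: derive span(h,h) via R0 from cites(h,h)
round 1: derive span(i,g) via R0 from cites(i,g)
round 1: derive span(j,c) via R0 from cites(j,c)
round 1: derive span(j,h) via R0 from cites(j,h)
round 1: derive anc(c,e) via R2 from cites(c,e)
round 1: derive anc(c,h) via R2 from cites(c,h)
round 1: derive anc(c,i) via R2 from cites(c,i)
round 1: derive anc(e,a) via R2 from cites(e,a)
round 1: derive anc(g,e) via R2 from cites(g,e)
round 1: derive anc(g,j) via R2 from cites(g,j)
round 1: derive anc(h,e) via R2 from cites(h,e)
round 1: derive anc(h,g) via R2 from cites(h,g)
round 1: derive anc(h,h) via R2 from cites(h,h)
round 1: derive anc(i,g) via R2 from cites(i,g)
round 1: derive anc(j,c) via R2 from cites(j,c)
round 1: derive anc(j,h) via R2 from cites(j,h)
round 2: derive span(c,a) via R1 from span(c,e), cites(e,a)
round 2: derive span(c,g) via R1 from span(c,h), cites(h,g)
round 2: derive span(g,a) via R1 from span(g,e), cites(e,a)
round 2: derive span(g,c) via R1 from span(g,j), cites(j,c)
round 2: derive span(g,h) via R1 from span(g,j), cites(j,h)
round 2: derive span(h,a) via R1 from span(h,e), cites(e,a)
round 2: derive span(h,j) via R1 from span(h,g), cites(g,j)
round 2: derive span(i,e) via R1 from span(i,g), cites(g,e)
round 2: derive span(i,j) via R1 from span(i,g), cites(g,j)
round 2: derive span(j,e) via R1 from span(j,c), cites(c,e)
round 2: derive span(j,g) via R1 from span(j,h), cites(h,g)
round 2: derive span(j,i) via R1 from span(j,c), cites(c,i)
round 2: derive anc(c,a) via R3 from anc(c,e), span(e,a)
round 2: derive anc(c,g) via R3 from anc(c,h), span(h,g)
round 2: derive anc(g,a) via R3 from anc(g,e), span(e,a)
round 2: derive anc(g,c) via R3 from anc(g,j), span(j,c)
round 2: derive anc(g,h) via R3 from anc(g,j), span(j,h)
round 2: derive anc(h,a) via R3 from anc(h,e), span(e,a)
round 2: derive anc(h,j) via R3 from anc(h,g), span(g,j)
round 2: derive anc(i,e) via R3 from anc(i,g), span(g,e)
round 2: derive anc(i,j) via R3 from anc(i,g), span(g,j)
round 2: derive anc(j,e) via R3 from anc(j,c), span(c,e)
round 2: derive anc(j,g) via R3 from anc(j,h), span(h,g)
round 2: derive anc(j,i) via R3 from anc(j,c), span(c,i)
round 3: derive span(c,j) via R1 from span(c,g), cites(g,j)
round 3: derive span(g,g) via R1 from span(g,h), cites(h,g)
round 3: derive span(g,i) via R1 from span(g,c), cites(c,i)
round 3: derive span(h,c) via R1 from span(h,j), cites(j,c)
round 3: derive span(i,a) via R1 from span(i,e), cites(e,a)
round 3: derive span(i,c) via R1 from span(i,j), cites(j,c)
round 3: derive span(i,h) via R1 from span(i,j), cites(j,h)
round 3: derive span(j,a) via R1 from span(j,e), cites(e,a)
round 3: derive span(j,j) via R1 from span(j,g), cites(g,j)
round 3: derive anc(c,c) via R3 from anc(c,g), span(g,c)
round 3: derive anc(c,j) via R3 from anc(c,g), span(g,j)
round 3: derive anc(g,g) via R3 from anc(g,c), span(c,g)
round 3: derive anc(g,i) via R3 from anc(g,c), span(c,i)
round 3: derive anc(h,c) via R3 from anc(h,g), span(g,c)
round 3: derive anc(h,i) via R3 from anc(h,j), span(j,i)
round 3: derive anc(i,a) via R3 from anc(i,e), span(e,a)
round 3: derive anc(i,c) via R3 from anc(i,g), span(g,c)
round 3: derive anc(i,h) via R3 from anc(i,g), span(g,h)
round 3: derive anc(i,i) via R3 from anc(i,j), span(j,i)
round 3: derive anc(j,a) via R3 from anc(j,c), span(c,a)
round 3: derive anc(j,j) via R3 from anc(j,g), span(g,j)
round 4: derive span(c,c) via R1 from span(c,j), cites(j,c)
round 4: derive span(h,i) via R1 from span(h,c), cites(c,i)
round 4: derive span(i,i) via R1 from span(i,c), cites(c,i)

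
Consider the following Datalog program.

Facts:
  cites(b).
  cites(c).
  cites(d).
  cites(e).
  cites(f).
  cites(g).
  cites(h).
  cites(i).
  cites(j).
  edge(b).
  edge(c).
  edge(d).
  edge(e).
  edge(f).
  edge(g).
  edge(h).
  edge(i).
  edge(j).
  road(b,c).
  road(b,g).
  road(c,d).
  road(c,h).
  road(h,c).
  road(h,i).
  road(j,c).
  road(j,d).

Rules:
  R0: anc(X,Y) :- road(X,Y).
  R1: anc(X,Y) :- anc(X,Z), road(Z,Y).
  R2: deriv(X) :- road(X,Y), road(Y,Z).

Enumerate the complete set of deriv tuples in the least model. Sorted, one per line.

round 1: derive deriv(b) via R2 from road(b,c), road(c,d)
round 1: derive deriv(c) via R2 from road(c,h), road(h,c)
round 1: derive deriv(h) via R2 from road(h,c), road(c,d)
round 1: derive deriv(j) via R2 from road(j,c), road(c,d)

deriv(b)
deriv(c)
deriv(h)
deriv(j)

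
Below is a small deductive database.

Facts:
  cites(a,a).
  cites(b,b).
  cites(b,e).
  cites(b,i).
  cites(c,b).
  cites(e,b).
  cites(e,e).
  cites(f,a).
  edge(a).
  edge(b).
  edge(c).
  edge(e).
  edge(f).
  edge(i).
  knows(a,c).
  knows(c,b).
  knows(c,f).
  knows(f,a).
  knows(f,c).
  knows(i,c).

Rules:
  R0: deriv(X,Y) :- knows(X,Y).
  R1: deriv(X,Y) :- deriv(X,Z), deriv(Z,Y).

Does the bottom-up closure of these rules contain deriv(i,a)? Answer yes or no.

yes

round 1: derive deriv(a,c) via R0 from knows(a,c)
round 1: derive deriv(c,b) via R0 from knows(c,b)
round 1: derive deriv(c,f) via R0 from knows(c,f)
round 1: derive deriv(f,a) via R0 from knows(f,a)
round 1: derive deriv(f,c) via R0 from knows(f,c)
round 1: derive deriv(i,c) via R0 from knows(i,c)
round 2: derive deriv(a,b) via R1 from deriv(a,c), deriv(c,b)
round 2: derive deriv(a,f) via R1 from deriv(a,c), deriv(c,f)
round 2: derive deriv(c,a) via R1 from deriv(c,f), deriv(f,a)
round 2: derive deriv(c,c) via R1 from deriv(c,f), deriv(f,c)
round 2: derive deriv(f,b) via R1 from deriv(f,c), deriv(c,b)
round 2: derive deriv(f,f) via R1 from deriv(f,c), deriv(c,f)
round 2: derive deriv(i,b) via R1 from deriv(i,c), deriv(c,b)
round 2: derive deriv(i,f) via R1 from deriv(i,c), deriv(c,f)
round 3: derive deriv(a,a) via R1 from deriv(a,c), deriv(c,a)
round 3: derive deriv(i,a) via R1 from deriv(i,c), deriv(c,a)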